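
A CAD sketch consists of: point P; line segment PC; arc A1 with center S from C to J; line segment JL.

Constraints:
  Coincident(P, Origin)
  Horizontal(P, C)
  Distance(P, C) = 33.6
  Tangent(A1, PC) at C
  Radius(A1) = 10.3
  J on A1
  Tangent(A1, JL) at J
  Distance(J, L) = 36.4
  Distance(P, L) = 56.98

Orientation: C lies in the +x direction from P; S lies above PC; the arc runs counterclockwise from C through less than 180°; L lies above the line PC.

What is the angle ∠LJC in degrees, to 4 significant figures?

124.9°

P is at the origin; PC is horizontal with |PC| = 33.6 and C on the +x side, so C = (33.60, 0.000). A1 meets PC tangentially, so SC is at right angles to PC, so S = C + (0, 10.3) = (33.60, 10.30). Since SJ ⟂ JL (tangency), |SL| = √(10.3² + 36.4²) = 37.83 regardless of where J sits on A1. So L lies on both circle(P, 56.98) and circle(S, 37.83); the above-PC intersection is L = (30.68, 48.02). J is the foot of the tangent from L: J = (43.26, 13.86).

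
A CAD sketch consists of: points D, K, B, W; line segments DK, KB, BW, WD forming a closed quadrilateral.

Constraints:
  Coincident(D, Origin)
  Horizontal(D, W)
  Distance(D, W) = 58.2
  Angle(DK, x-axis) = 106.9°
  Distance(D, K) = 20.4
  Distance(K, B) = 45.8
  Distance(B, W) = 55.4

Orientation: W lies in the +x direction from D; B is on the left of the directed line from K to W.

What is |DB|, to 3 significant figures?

56.5

Checks: |KB| = 45.80 ✓; |BW| = 55.40 ✓.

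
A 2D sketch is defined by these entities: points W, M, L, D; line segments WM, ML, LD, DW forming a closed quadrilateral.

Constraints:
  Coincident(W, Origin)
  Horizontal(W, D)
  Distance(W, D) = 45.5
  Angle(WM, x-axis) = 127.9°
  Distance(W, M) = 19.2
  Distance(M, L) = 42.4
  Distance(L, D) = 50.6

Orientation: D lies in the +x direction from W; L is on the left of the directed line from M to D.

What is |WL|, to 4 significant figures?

47.78

W is at the origin; W and D share the same y with |WD| = 45.5 and D in +x, so D = (45.5, 0). WM runs at 127.9° with |WM| = 19.2, so M = (-11.79, 15.15). L is determined by |ML| = 42.4 and |LD| = 50.6 together: it lies at the intersection of circle(M, 42.4) and circle(D, 50.6). With |MD| = 59.26, the foot of the radical line on MD is 23.20 from M and the perpendicular offset is √(42.4² − 23.20²) = 35.49. Taking the left-of-MD solution: L = (19.71, 43.53).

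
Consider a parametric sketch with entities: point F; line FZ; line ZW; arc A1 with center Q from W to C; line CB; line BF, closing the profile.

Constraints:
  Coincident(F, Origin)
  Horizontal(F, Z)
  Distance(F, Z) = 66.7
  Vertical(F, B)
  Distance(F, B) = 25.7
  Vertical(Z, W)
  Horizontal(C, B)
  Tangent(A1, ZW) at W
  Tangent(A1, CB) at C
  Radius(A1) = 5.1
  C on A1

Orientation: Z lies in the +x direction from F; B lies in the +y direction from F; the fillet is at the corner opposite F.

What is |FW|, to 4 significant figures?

69.81

F is at the origin; FZ is horizontal with |FZ| = 66.7 and Z on the +x side, so Z = (66.70, 0.000). F and B share the same x with |FB| = 25.7 and B on the +y side, so B = (0.000, 25.70). The virtual corner opposite F is at (66.70, 25.70). Since A1 is tangent to ZW there, QW ⟂ ZW and the tangent condition forces QC to be normal to CB, with radius 5.1, so the center Q sits 5.1 in from both sides at Q = (61.60, 20.60). That places the tangent points at W = (66.70, 20.60) on ZW and C = (61.60, 25.70) on CB. Then |FW| = |W − F| = 69.81.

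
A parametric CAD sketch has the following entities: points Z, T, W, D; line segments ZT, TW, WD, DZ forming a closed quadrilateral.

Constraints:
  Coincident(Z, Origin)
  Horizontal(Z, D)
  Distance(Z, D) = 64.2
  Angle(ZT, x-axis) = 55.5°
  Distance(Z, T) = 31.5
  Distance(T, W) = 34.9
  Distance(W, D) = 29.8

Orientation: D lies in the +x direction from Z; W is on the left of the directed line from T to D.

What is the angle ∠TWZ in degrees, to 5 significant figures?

25.028°

Z is at the origin; Z and D share the same y with |ZD| = 64.2 and D in +x, so D = (64.2, 0). ZT runs at 55.5° with |ZT| = 31.5, so T = (17.842, 25.960). W is determined by |TW| = 34.9 and |WD| = 29.8 together: it lies at the intersection of circle(T, 34.9) and circle(D, 29.8). With |TD| = 53.132, the foot of the radical line on TD is 29.671 from T and the perpendicular offset is √(34.9² − 29.671²) = 18.375. Taking the left-of-TD solution: W = (52.708, 27.495).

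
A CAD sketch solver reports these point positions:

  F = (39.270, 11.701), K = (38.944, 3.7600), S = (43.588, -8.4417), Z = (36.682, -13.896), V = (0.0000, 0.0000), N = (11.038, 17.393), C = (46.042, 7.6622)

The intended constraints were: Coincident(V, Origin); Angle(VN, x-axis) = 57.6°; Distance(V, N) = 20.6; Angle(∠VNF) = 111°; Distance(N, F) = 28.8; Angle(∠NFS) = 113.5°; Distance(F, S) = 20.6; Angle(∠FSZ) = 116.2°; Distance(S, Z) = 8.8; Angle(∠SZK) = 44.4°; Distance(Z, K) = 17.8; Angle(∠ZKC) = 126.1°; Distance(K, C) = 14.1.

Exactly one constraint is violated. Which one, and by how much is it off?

Distance(K, C) = 14.1 — off by 6.00.

V = (0.00, 0.00) ✓; VN at 57.60° ✓; |VN| = 20.60 ✓; ∠VNF = 111.0° ✓; |NF| = 28.80 ✓; ∠NFS = 113.5° ✓; |FS| = 20.60 ✓; ∠FSZ = 116.2° ✓; |SZ| = 8.800 ✓; ∠SZK = 44.40° ✓; |ZK| = 17.80 ✓; ∠ZKC = 126.1° ✓; |KC| = 8.100 ✗.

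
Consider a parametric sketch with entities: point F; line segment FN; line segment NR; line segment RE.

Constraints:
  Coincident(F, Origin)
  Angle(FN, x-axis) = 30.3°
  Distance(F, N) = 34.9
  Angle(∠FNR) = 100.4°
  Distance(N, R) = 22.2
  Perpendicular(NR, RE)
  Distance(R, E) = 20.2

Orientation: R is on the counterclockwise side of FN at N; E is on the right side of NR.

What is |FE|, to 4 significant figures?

61.53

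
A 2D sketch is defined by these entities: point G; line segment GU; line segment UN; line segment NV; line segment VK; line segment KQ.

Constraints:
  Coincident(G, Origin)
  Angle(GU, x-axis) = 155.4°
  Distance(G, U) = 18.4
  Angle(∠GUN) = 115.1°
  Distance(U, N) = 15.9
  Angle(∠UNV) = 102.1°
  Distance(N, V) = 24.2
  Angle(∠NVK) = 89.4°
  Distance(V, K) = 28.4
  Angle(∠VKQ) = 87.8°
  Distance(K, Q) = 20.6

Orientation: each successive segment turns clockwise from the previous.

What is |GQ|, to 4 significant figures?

8.028

G is at the origin; GU runs at 155.4° with length 18.4, so U = (-16.73, 7.660). ∠GUN = 115.1° gives UN at 90.50° from the x-axis; with |UN| = 15.9, N = (-16.87, 23.56). ∠UNV = 102.1° gives NV at 12.60° from the x-axis; with |NV| = 24.2, V = (6.748, 28.84). ∠NVK = 89.4° gives VK at -78.00° from the x-axis; with |VK| = 28.4, K = (12.65, 1.059). ∠VKQ = 87.8° gives KQ at -170.2° from the x-axis; with |KQ| = 20.6, Q = (-7.646, -2.448). Then |GQ| = |Q − G| = 8.028.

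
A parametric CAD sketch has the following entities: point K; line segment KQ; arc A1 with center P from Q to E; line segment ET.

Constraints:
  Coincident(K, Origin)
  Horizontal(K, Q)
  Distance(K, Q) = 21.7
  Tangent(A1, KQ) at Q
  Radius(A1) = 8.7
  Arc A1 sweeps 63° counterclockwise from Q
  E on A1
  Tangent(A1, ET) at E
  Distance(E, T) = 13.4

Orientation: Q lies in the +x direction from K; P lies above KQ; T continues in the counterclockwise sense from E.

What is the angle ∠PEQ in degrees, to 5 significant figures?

58.500°

K is at the origin; KQ is horizontal with |KQ| = 21.7 and Q on the +x side, so Q = (21.700, 0.0000). The tangent condition forces PQ to be normal to KQ, so P = Q + (0, 8.7) = (21.700, 8.7000). On A1, Q sits at bearing -90° from P; a 63° counterclockwise sweep puts E at bearing -27°, so E = P + 8.7·(cos -27°, sin -27°) = (29.452, 4.7503). Then cos ∠PEQ = EP·EQ / (|EP||EQ|), giving 58.500°.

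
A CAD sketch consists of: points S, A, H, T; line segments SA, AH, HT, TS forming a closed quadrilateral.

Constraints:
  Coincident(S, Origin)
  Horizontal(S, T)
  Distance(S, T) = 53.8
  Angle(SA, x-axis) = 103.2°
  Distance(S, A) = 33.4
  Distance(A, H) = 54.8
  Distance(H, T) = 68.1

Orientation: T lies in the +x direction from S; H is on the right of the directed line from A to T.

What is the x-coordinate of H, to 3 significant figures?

-10.6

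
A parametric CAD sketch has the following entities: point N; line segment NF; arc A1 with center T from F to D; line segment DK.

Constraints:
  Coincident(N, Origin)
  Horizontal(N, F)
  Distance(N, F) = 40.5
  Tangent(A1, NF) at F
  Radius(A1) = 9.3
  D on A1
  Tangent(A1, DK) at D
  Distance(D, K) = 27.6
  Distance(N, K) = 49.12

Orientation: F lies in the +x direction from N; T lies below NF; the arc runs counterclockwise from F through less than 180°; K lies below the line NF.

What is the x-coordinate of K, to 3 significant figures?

32.1

Checks: |NF| = 40.50 ✓; |TD| = 9.300 ✓; ∠(TD, DK) = 90.00° ✓; |DK| = 27.60 ✓; |NK| = 49.12 ✓.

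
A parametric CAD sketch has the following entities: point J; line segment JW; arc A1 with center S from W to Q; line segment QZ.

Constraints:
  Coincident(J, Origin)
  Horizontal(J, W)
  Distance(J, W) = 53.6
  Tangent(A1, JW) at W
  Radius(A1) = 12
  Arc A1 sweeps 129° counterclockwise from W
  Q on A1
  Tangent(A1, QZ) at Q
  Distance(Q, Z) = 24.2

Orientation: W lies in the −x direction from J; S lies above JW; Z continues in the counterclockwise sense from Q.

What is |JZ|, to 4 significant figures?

70.80

J is at the origin; J and W share the same y with |JW| = 53.6 and W on the −x side, so W = (-53.60, 0.000). Since A1 is tangent to JW there, SW ⟂ JW, so S = W + (0, 12) = (-53.60, 12.00). On A1, W sits at bearing -90° from S; a 129° counterclockwise sweep puts Q at bearing 39°, so Q = S + 12.0·(cos 39°, sin 39°) = (-44.27, 19.55). The tangent condition forces SQ to be normal to QZ, so QZ runs along (−sin 39°, cos 39°); with |QZ| = 24.2, Z = (-59.50, 38.36). Then |JZ| = |Z − J| = 70.80.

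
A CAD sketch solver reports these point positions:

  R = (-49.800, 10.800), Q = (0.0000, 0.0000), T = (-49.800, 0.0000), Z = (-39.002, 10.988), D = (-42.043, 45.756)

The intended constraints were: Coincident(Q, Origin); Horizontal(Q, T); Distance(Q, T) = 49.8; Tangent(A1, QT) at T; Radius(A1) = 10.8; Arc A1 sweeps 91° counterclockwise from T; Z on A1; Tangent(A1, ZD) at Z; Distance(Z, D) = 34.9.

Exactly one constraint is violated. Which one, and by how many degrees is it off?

Tangent(A1, ZD) at Z — off by 4.00°.

Q = (0.00, 0.00) ✓; Q.y = 0.00, T.y = 0.00 ✓; |QT| = 49.80 ✓; ∠(RT, TQ) = 90.00° ✓; |RT| = 10.80 ✓; bearing(R→Z) − bearing(R→T) = 91.00° ✓; |RZ| = 10.80 ✓; ∠(RZ, ZD) = 86.00° ✗; |ZD| = 34.90 ✓.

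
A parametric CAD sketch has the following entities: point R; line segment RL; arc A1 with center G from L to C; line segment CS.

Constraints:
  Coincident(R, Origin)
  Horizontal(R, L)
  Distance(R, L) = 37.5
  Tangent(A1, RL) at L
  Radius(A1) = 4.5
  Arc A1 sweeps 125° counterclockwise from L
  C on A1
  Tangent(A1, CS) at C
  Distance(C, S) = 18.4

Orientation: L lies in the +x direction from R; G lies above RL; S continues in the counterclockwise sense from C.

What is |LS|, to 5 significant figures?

23.194

On A1, L sits at bearing -90° from G; a 125° counterclockwise sweep puts C at bearing 35°, so C = G + 4.5·(cos 35°, sin 35°) = (41.186, 7.0811). A1 meets CS tangentially, so GC is at right angles to CS, so CS runs along (−sin 35°, cos 35°); with |CS| = 18.4, S = (30.632, 22.153). Then |LS| = |S − L| = 23.194.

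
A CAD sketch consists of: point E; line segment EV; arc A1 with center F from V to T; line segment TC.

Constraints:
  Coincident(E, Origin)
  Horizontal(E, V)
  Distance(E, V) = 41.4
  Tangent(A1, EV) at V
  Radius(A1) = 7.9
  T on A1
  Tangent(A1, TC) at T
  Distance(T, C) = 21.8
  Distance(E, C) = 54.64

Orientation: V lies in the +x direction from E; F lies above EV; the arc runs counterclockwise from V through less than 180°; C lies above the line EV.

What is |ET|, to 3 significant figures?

50.0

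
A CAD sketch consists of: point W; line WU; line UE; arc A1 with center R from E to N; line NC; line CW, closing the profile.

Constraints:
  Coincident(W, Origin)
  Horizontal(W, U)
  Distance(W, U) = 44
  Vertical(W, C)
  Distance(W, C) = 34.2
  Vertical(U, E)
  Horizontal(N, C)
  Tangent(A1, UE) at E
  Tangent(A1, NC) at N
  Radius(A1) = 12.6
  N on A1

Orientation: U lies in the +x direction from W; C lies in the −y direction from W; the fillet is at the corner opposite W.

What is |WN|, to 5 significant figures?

46.428

W is at the origin; W and U share the same y with |WU| = 44.0 and U on the +x side, so U = (44.000, 0.0000). W and C share the same x with |WC| = 34.2 and C on the −y side, so C = (0.0000, -34.200). The virtual corner opposite W is at (44.000, -34.200). Since A1 is tangent to UE there, RE ⟂ UE and the tangent condition forces RN to be normal to NC, with radius 12.6, so the center R sits 12.6 in from both sides at R = (31.400, -21.600). That places the tangent points at E = (44.000, -21.600) on UE and N = (31.400, -34.200) on NC. Then |WN| = |N − W| = 46.428.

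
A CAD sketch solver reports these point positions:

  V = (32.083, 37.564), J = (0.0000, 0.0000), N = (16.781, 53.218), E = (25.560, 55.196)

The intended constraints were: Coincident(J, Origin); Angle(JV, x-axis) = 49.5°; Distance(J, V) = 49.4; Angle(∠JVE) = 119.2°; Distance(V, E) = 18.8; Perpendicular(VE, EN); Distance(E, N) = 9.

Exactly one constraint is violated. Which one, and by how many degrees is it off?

Perpendicular(VE, EN) — off by 7.60°.

J = (0.00, 0.00) ✓; JV at 49.50° ✓; |JV| = 49.40 ✓; ∠JVE = 119.2° ✓; |VE| = 18.80 ✓; ∠(VE, EN) = 82.40° ✗; |EN| = 8.999 ✓.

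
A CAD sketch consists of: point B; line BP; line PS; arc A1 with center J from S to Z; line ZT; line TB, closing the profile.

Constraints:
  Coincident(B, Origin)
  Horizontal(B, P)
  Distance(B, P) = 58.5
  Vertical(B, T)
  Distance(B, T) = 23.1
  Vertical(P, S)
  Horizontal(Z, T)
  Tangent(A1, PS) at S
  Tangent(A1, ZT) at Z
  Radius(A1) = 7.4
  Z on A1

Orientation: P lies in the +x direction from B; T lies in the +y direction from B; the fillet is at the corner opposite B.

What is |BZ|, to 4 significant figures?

56.08

B is at the origin; BP is horizontal with |BP| = 58.5 and P on the +x side, so P = (58.50, 0.000). BT is vertical with |BT| = 23.1 and T on the +y side, so T = (0.000, 23.10). The virtual corner opposite B is at (58.50, 23.10). A1 meets PS tangentially, so JS is at right angles to PS and tangency of A1 to ZT means the radius JZ is perpendicular to ZT, with radius 7.4, so the center J sits 7.4 in from both sides at J = (51.10, 15.70). That places the tangent points at S = (58.50, 15.70) on PS and Z = (51.10, 23.10) on ZT. Then |BZ| = |Z − B| = 56.08.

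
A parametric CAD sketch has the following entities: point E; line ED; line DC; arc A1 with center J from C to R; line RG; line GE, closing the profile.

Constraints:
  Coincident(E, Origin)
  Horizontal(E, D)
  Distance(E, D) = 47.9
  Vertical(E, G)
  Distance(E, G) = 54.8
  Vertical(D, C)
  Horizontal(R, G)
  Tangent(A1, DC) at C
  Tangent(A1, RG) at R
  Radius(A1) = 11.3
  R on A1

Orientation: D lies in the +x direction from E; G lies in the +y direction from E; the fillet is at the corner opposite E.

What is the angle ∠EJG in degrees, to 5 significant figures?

67.081°

E is at the origin; E and D share the same y with |ED| = 47.9 and D on the +x side, so D = (47.900, 0.0000). EG is vertical with |EG| = 54.8 and G on the +y side, so G = (0.0000, 54.800). The virtual corner opposite E is at (47.900, 54.800). A1 meets DC tangentially, so JC is at right angles to DC and tangency of A1 to RG means the radius JR is perpendicular to RG, with radius 11.3, so the center J sits 11.3 in from both sides at J = (36.600, 43.500). Then cos ∠EJG = JE·JG / (|JE||JG|), giving 67.081°.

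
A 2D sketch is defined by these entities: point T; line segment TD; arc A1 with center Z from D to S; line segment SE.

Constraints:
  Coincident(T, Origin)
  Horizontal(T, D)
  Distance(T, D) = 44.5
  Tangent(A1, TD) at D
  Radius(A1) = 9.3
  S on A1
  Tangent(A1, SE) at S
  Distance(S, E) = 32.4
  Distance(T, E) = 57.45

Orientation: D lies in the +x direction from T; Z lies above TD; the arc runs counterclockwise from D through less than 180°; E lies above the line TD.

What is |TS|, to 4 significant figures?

54.53

Checks: |ZS| = 9.300 ✓; ∠(ZS, SE) = 90.00° ✓; |SE| = 32.40 ✓; |TE| = 57.45 ✓.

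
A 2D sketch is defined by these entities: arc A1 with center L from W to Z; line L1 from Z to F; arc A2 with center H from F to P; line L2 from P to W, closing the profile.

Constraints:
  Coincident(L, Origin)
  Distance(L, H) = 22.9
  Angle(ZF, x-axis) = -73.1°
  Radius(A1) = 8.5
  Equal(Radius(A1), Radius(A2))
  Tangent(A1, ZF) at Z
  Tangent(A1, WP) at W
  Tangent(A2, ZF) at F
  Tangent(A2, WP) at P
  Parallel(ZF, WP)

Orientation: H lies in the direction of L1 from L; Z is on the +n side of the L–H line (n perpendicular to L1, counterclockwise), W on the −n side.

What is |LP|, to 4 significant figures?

24.43

Tangency of A1 to both parallel lines with radius 8.5 puts Z and W at L ± 8.5·n: Z = (8.133, 2.471), W = (-8.133, -2.471). Equal radii place F and P the same way about H: F = H + 8.5·n = (14.79, -19.44), P = H − 8.5·n = (-1.476, -24.38). Then |LP| = |P − L| = 24.43.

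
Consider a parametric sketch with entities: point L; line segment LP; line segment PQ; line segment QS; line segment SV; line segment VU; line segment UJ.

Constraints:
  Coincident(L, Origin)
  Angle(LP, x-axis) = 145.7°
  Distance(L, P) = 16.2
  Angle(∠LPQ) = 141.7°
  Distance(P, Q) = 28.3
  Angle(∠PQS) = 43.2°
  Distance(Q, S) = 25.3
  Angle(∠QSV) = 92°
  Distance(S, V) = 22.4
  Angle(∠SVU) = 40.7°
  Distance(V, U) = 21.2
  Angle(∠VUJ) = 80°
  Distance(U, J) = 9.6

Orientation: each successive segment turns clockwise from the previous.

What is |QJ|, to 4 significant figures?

19.85

L is at the origin; LP runs at 145.7° with length 16.2, so P = (-13.38, 9.129). ∠LPQ = 141.7° gives PQ at 107.4° from the x-axis; with |PQ| = 28.3, Q = (-21.85, 36.13). ∠PQS = 43.2° gives QS at -29.40° from the x-axis; with |QS| = 25.3, S = (0.1961, 23.71). ∠QSV = 92.0° gives SV at -117.4° from the x-axis; with |SV| = 22.4, V = (-10.11, 3.827). ∠SVU = 40.7° gives VU at 103.3° from the x-axis; with |VU| = 21.2, U = (-14.99, 24.46). ∠VUJ = 80.0° gives UJ at 3.300° from the x-axis; with |UJ| = 9.6, J = (-5.405, 25.01). Then |QJ| = |J − Q| = 19.85.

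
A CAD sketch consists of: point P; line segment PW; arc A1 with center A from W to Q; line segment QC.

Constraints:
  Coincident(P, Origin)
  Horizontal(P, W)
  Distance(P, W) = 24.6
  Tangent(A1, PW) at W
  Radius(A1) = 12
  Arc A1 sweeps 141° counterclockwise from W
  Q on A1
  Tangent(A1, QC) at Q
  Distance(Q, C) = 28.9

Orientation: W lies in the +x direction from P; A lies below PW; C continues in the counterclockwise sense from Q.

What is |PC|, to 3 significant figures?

55.9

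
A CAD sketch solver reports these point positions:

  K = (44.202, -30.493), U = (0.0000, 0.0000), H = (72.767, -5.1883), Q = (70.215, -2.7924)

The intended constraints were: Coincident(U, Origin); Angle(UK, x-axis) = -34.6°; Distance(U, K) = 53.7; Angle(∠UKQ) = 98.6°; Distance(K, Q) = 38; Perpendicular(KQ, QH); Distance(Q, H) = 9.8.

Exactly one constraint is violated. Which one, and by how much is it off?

Distance(Q, H) = 9.8 — off by 6.30.

U = (0.00, 0.00) ✓; UK at -34.60° ✓; |UK| = 53.70 ✓; ∠UKQ = 98.60° ✓; |KQ| = 38.00 ✓; ∠(KQ, QH) = 89.99° ✓; |QH| = 3.500 ✗.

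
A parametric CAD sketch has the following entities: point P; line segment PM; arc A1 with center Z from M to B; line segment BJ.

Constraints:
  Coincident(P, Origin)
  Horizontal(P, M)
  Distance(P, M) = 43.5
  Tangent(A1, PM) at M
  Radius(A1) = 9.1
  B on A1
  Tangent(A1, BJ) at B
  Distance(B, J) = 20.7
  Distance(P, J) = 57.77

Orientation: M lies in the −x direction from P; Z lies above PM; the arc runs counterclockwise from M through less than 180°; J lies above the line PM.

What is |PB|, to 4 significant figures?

39.05

Checks: |ZB| = 9.100 ✓; ∠(ZB, BJ) = 90.00° ✓; |BJ| = 20.70 ✓; |PJ| = 57.77 ✓.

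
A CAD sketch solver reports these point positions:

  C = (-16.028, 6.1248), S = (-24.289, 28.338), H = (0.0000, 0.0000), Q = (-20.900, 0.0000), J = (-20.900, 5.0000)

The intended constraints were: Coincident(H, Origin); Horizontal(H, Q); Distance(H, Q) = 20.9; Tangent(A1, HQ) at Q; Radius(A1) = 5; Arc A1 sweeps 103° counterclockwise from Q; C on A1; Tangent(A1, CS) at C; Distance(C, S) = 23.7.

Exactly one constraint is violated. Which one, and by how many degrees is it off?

Tangent(A1, CS) at C — off by 7.40°.

H = (0.00, 0.00) ✓; H.y = 0.00, Q.y = 0.00 ✓; |HQ| = 20.90 ✓; ∠(JQ, QH) = 90.00° ✓; |JQ| = 5.000 ✓; bearing(J→C) − bearing(J→Q) = 103.0° ✓; |JC| = 5.000 ✓; ∠(JC, CS) = 82.60° ✗; |CS| = 23.70 ✓.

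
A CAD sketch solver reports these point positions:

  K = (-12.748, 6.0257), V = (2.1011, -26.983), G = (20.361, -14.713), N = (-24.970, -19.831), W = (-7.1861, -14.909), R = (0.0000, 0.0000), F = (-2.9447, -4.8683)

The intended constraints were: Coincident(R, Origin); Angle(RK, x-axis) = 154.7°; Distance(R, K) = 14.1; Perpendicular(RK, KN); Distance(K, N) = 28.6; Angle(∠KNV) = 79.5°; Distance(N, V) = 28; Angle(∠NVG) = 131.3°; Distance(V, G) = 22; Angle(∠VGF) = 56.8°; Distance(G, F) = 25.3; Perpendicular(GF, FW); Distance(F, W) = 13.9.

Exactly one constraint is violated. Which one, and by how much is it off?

Distance(F, W) = 13.9 — off by 3.00.

R = (0.00, 0.00) ✓; RK at 154.7° ✓; |RK| = 14.10 ✓; ∠(RK, KN) = 90.00° ✓; |KN| = 28.60 ✓; ∠KNV = 79.50° ✓; |NV| = 28.00 ✓; ∠NVG = 131.3° ✓; |VG| = 22.00 ✓; ∠VGF = 56.80° ✓; |GF| = 25.30 ✓; ∠(GF, FW) = 90.00° ✓; |FW| = 10.90 ✗.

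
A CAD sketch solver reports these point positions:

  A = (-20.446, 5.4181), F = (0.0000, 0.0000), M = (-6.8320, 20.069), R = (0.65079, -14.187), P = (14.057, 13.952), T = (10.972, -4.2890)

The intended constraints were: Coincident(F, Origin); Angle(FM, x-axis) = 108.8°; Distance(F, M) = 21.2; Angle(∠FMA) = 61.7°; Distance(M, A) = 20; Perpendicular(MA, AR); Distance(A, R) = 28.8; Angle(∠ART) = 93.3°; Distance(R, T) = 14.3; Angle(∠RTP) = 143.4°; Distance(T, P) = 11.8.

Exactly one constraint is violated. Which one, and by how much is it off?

Distance(T, P) = 11.8 — off by 6.70.

F = (0.00, 0.00) ✓; FM at 108.8° ✓; |FM| = 21.20 ✓; ∠FMA = 61.70° ✓; |MA| = 20.00 ✓; ∠(MA, AR) = 90.00° ✓; |AR| = 28.80 ✓; ∠ART = 93.30° ✓; |RT| = 14.30 ✓; ∠RTP = 143.4° ✓; |TP| = 18.50 ✗.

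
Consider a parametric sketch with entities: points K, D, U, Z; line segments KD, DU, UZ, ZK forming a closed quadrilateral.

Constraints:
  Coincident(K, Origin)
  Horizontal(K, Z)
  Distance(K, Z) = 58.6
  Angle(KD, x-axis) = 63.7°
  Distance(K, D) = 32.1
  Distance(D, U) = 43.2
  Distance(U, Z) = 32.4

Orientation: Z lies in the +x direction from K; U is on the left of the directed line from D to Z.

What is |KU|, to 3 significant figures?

65.8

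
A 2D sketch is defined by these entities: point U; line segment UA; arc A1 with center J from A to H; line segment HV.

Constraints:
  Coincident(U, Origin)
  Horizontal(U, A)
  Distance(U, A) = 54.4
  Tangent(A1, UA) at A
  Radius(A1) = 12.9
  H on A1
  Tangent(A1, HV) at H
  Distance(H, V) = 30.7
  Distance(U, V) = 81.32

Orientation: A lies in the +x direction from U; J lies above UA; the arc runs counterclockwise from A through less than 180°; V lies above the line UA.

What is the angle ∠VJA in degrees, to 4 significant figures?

153.6°

U is at the origin; UA is horizontal with |UA| = 54.4 and A on the +x side, so A = (54.40, 0.000). Since A1 is tangent to UA there, JA ⟂ UA, so J = A + (0, 12.9) = (54.40, 12.90). Since JH ⟂ HV (tangency), |JV| = √(12.9² + 30.7²) = 33.30 regardless of where H sits on A1. So V lies on both circle(U, 81.32) and circle(J, 33.30); the above-UA intersection is V = (69.18, 42.74). H is the foot of the tangent from V: H = (67.28, 12.10).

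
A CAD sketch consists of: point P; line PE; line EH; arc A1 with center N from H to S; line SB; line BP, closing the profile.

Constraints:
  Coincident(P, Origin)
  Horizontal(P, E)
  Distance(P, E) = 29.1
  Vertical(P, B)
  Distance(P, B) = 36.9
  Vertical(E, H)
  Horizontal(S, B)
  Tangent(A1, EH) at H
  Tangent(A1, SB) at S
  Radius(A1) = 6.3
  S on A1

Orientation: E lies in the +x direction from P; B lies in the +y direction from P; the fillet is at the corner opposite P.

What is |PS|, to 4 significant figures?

43.38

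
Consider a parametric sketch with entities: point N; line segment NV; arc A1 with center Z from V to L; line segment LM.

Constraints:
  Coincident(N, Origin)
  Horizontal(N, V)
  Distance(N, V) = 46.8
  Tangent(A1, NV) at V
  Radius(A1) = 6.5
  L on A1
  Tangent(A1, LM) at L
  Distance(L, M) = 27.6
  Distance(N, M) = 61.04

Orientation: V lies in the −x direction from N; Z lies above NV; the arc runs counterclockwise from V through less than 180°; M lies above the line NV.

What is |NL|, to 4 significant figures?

41.63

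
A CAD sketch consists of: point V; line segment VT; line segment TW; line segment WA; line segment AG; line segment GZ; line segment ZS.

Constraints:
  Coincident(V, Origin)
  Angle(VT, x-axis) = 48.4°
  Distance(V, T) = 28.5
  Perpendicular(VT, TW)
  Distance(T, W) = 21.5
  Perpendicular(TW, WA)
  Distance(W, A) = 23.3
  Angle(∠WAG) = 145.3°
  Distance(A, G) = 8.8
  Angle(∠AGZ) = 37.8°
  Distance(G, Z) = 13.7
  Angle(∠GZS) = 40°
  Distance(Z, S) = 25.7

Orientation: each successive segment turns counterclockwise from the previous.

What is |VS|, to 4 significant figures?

34.06

∠AGZ = 37.8° gives GZ at 45.30° from the x-axis; with |GZ| = 13.7, Z = (-4.046, 19.16). ∠GZS = 40.0° gives ZS at -174.7° from the x-axis; with |ZS| = 25.7, S = (-29.64, 16.79). Then |VS| = |S − V| = 34.06.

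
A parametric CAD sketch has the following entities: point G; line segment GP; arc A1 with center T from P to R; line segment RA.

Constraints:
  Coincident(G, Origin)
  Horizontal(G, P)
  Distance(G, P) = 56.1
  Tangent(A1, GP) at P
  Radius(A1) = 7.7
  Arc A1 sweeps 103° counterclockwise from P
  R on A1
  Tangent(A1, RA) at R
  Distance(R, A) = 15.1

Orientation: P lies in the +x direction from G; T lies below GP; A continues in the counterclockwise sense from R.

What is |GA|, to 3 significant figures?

57.3

On A1, P sits at bearing 90° from T; a 103° counterclockwise sweep puts R at bearing 193°, so R = T + 7.7·(cos 193°, sin 193°) = (48.6, -9.43). Tangency of A1 to RA means the radius TR is perpendicular to RA, so RA runs along (−sin 193°, cos 193°); with |RA| = 15.1, A = (52.0, -24.1). Then |GA| = |A − G| = 57.3.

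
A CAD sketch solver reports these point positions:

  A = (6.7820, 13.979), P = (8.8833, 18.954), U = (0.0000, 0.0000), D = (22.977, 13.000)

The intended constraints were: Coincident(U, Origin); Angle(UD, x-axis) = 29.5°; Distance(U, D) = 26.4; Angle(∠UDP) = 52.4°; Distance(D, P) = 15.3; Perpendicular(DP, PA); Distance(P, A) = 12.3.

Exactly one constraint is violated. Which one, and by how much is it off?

Distance(P, A) = 12.3 — off by 6.90.

U = (0.00, 0.00) ✓; UD at 29.50° ✓; |UD| = 26.40 ✓; ∠UDP = 52.40° ✓; |DP| = 15.30 ✓; ∠(DP, PA) = 90.00° ✓; |PA| = 5.401 ✗.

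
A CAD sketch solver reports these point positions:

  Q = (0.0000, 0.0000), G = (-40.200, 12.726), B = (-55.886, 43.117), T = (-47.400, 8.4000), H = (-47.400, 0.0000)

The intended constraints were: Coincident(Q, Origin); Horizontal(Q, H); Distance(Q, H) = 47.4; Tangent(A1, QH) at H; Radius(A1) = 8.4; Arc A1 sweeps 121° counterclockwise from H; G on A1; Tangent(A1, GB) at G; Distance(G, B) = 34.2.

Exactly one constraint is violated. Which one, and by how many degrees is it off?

Tangent(A1, GB) at G — off by 3.70°.

Q = (0.00, 0.00) ✓; Q.y = 0.00, H.y = 0.00 ✓; |QH| = 47.40 ✓; ∠(TH, HQ) = 90.00° ✓; |TH| = 8.400 ✓; bearing(T→G) − bearing(T→H) = 121.0° ✓; |TG| = 8.400 ✓; ∠(TG, GB) = 93.70° ✗; |GB| = 34.20 ✓.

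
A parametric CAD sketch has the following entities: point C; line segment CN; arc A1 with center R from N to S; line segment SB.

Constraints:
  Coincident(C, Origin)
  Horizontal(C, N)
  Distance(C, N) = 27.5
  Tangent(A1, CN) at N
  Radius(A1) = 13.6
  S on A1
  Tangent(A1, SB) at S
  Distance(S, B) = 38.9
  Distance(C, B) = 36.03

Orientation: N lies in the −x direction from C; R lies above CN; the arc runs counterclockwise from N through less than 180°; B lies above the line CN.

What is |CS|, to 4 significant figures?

17.67

Checks: |RS| = 13.60 ✓; ∠(RS, SB) = 90.00° ✓; |SB| = 38.90 ✓; |CB| = 36.03 ✓.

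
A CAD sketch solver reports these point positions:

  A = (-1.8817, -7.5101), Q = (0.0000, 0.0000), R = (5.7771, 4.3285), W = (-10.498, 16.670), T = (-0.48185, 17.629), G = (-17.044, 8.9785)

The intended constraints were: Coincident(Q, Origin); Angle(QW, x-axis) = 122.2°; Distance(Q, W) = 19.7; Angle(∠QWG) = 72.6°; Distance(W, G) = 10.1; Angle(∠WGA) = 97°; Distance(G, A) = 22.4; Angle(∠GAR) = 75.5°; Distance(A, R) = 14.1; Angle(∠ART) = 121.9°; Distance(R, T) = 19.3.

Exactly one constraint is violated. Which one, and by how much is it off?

Distance(R, T) = 19.3 — off by 4.60.

Q = (0.00, 0.00) ✓; QW at 122.2° ✓; |QW| = 19.70 ✓; ∠QWG = 72.60° ✓; |WG| = 10.10 ✓; ∠WGA = 97.00° ✓; |GA| = 22.40 ✓; ∠GAR = 75.50° ✓; |AR| = 14.10 ✓; ∠ART = 121.9° ✓; |RT| = 14.70 ✗.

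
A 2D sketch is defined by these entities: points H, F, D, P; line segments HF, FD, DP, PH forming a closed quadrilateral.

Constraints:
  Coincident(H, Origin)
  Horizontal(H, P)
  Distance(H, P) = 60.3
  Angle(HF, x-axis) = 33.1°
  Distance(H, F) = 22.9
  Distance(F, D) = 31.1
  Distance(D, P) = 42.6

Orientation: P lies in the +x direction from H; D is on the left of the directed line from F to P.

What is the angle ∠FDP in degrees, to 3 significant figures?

69.3°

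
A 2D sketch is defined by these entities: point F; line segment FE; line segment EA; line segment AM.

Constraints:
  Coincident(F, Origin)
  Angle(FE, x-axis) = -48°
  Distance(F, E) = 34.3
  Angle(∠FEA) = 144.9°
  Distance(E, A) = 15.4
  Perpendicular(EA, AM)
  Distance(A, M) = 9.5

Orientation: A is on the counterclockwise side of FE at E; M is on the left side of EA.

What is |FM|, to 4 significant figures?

44.65

F is at the origin; FE runs at -48.0° with length 34.3, so E = 34.3·(cos -48.0°, sin -48.0°) = (22.95, -25.49). ∠FEA = 144.9°, so EA runs at -48.0° + (180° − 144.9°) = -12.90° from the x-axis; with |EA| = 15.4, A = E + 15.4·(cos -12.90°, sin -12.90°) = (37.96, -28.93). EA ⟂ AM; with |AM| = 9.5 on the left of EA, M = A + 9.5·(0.2233, 0.9748) = (40.08, -19.67). Then |FM| = |M − F| = 44.65.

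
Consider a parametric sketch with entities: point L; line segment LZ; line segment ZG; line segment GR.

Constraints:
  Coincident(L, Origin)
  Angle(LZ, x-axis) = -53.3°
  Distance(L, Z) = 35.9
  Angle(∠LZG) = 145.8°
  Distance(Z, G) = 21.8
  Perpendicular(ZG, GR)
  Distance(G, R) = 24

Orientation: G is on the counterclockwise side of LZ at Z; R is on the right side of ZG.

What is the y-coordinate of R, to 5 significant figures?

-58.596

L is at the origin; LZ runs at -53.3° with length 35.9, so Z = 35.9·(cos -53.3°, sin -53.3°) = (21.455, -28.784). ∠LZG = 145.8°, so ZG runs at -53.3° + (180° − 145.8°) = -19.100° from the x-axis; with |ZG| = 21.8, G = Z + 21.8·(cos -19.100°, sin -19.100°) = (42.055, -35.917). ZG ⟂ GR; with |GR| = 24.0 on the right of ZG, R = G + 24.0·(-0.32722, -0.94495) = (34.201, -58.596). So R.y = -58.596.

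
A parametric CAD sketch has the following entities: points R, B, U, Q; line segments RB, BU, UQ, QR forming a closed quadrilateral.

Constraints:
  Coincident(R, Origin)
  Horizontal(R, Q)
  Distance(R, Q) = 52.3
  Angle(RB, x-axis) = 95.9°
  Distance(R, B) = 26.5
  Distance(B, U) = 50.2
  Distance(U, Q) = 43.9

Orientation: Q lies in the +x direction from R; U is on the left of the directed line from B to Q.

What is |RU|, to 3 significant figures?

62.1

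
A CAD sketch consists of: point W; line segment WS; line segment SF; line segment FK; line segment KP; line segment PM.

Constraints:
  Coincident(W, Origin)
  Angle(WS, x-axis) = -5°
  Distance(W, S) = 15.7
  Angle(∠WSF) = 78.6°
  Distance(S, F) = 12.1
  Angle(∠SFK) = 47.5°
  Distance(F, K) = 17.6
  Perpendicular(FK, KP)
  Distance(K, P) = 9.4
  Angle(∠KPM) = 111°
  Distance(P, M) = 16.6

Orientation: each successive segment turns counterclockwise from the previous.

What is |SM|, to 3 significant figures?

8.84

W is at the origin; WS runs at -5.0° with length 15.7, so S = (15.6, -1.37). ∠WSF = 78.6° gives SF at 96.4° from the x-axis; with |SF| = 12.1, F = (14.3, 10.7). ∠SFK = 47.5° gives FK at -131° from the x-axis; with |FK| = 17.6, K = (2.72, -2.61). The perpendicularity gives KP at right angles to FK, so KP runs at -41.1°; with |KP| = 9.4, P = (9.81, -8.79). ∠KPM = 111.0° gives PM at 27.9° from the x-axis; with |PM| = 16.6, M = (24.5, -1.02). Then |SM| = |M − S| = 8.84.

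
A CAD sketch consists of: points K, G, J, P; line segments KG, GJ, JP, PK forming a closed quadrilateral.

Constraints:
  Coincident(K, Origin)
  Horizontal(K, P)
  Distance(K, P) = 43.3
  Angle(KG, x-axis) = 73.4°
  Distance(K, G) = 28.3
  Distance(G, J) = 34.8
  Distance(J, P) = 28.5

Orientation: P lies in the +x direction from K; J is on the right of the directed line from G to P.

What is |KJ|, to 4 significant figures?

17.07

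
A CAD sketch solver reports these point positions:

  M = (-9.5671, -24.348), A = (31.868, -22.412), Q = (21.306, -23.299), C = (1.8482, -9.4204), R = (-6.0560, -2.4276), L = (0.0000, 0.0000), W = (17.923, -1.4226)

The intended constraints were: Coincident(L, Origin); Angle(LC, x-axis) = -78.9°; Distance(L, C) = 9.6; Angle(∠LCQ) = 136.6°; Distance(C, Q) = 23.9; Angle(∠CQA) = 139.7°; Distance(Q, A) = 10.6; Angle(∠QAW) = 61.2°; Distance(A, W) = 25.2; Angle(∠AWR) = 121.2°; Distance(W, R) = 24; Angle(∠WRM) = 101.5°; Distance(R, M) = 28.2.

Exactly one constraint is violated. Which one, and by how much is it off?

Distance(R, M) = 28.2 — off by 6.00.

L = (0.00, 0.00) ✓; LC at -78.90° ✓; |LC| = 9.600 ✓; ∠LCQ = 136.6° ✓; |CQ| = 23.90 ✓; ∠CQA = 139.7° ✓; |QA| = 10.60 ✓; ∠QAW = 61.20° ✓; |AW| = 25.20 ✓; ∠AWR = 121.2° ✓; |WR| = 24.00 ✓; ∠WRM = 101.5° ✓; |RM| = 22.20 ✗.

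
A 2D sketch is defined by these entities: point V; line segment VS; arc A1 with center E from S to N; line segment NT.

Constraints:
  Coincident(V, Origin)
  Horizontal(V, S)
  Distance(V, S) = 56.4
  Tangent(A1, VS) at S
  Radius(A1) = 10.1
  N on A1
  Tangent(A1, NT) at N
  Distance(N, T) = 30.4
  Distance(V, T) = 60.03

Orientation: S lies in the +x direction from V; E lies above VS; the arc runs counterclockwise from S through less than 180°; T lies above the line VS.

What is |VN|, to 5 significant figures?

66.278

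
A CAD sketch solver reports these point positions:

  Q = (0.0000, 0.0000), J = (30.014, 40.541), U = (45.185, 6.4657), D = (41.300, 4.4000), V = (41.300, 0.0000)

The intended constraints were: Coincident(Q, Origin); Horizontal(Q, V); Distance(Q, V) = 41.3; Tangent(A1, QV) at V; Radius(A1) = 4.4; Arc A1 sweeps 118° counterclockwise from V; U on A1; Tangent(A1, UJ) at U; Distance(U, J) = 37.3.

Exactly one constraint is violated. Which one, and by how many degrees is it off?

Tangent(A1, UJ) at U — off by 4.00°.

Q = (0.00, 0.00) ✓; Q.y = 0.00, V.y = 0.00 ✓; |QV| = 41.30 ✓; ∠(DV, VQ) = 90.00° ✓; |DV| = 4.400 ✓; bearing(D→U) − bearing(D→V) = 118.0° ✓; |DU| = 4.400 ✓; ∠(DU, UJ) = 94.00° ✗; |UJ| = 37.30 ✓.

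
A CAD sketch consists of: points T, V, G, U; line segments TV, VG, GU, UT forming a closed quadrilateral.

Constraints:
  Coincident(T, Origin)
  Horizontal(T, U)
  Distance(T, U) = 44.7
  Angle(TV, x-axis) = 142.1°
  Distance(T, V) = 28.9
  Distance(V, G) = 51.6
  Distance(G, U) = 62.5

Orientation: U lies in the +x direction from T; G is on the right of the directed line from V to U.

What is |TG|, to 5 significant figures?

33.212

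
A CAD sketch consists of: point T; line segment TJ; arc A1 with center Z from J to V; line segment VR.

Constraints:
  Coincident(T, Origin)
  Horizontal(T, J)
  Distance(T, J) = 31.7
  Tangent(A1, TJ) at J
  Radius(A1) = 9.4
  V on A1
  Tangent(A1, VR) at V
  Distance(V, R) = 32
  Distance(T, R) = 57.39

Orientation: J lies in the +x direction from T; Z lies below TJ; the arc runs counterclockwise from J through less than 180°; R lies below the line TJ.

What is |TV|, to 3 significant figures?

27.4

Checks: |ZJ| = 9.400 ✓; |ZV| = 9.400 ✓; ∠(ZV, VR) = 90.00° ✓; |VR| = 32.00 ✓; |TR| = 57.39 ✓.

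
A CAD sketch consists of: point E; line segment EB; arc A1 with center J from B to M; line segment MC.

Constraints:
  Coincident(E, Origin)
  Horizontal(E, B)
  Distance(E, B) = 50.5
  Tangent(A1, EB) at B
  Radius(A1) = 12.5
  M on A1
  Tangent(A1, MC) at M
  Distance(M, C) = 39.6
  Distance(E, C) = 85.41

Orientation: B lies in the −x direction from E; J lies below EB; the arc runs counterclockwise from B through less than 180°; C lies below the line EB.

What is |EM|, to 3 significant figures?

63.6

Checks: E = (0.00, 0.00) ✓; |JM| = 12.50 ✓; ∠(JM, MC) = 90.00° ✓; |MC| = 39.60 ✓; |EC| = 85.41 ✓.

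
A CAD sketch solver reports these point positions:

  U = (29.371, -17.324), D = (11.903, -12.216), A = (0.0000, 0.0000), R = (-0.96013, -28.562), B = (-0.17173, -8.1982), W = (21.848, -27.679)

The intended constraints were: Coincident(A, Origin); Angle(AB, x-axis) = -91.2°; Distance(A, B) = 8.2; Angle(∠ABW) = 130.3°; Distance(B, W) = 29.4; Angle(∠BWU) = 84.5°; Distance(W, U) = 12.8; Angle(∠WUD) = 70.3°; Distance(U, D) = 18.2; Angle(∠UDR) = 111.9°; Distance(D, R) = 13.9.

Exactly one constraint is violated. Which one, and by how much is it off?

Distance(D, R) = 13.9 — off by 6.90.

A = (0.00, 0.00) ✓; AB at -91.20° ✓; |AB| = 8.200 ✓; ∠ABW = 130.3° ✓; |BW| = 29.40 ✓; ∠BWU = 84.50° ✓; |WU| = 12.80 ✓; ∠WUD = 70.30° ✓; |UD| = 18.20 ✓; ∠UDR = 111.9° ✓; |DR| = 20.80 ✗.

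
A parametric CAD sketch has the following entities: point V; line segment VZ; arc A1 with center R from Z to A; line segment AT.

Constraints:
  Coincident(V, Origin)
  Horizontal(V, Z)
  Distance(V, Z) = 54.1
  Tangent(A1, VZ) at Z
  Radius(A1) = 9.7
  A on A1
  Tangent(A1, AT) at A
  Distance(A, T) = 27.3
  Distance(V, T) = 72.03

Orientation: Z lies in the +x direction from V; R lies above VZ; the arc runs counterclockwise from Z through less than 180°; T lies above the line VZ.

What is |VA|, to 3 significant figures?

64.6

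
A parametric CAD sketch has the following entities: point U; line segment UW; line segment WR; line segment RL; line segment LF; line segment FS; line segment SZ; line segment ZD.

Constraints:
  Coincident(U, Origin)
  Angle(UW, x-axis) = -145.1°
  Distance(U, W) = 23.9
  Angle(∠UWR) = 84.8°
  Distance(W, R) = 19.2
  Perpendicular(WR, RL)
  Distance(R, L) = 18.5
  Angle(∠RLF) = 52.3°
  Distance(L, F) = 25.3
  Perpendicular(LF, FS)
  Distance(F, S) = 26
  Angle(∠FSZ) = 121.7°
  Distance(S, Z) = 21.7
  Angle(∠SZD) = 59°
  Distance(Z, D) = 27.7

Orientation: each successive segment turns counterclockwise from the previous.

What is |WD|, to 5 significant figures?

21.133

∠FSZ = 121.7° gives SZ at -43.900° from the x-axis; with |SZ| = 21.7, Z = (-7.6705, -51.558). ∠SZD = 59.0° gives ZD at 77.100° from the x-axis; with |ZD| = 27.7, D = (-1.4865, -24.557). Then |WD| = |D − W| = 21.133.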